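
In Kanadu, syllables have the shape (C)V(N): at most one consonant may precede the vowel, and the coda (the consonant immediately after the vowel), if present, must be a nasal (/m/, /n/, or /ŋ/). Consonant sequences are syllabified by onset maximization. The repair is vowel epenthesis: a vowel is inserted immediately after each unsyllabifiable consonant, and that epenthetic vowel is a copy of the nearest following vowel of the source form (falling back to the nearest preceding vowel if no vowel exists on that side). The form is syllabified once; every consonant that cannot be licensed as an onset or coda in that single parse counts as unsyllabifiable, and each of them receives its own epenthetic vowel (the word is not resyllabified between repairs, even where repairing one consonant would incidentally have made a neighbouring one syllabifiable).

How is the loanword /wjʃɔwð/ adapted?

wɔjɔʃɔwɔðɔ

The consonants /w/, /j/, /w/, /ð/ cannot be parsed into a legal (C)V(N) syllable (only a nasal (/m/, /n/, or /ŋ/) is licensed in coda position; onsets are limited to one consonant).
Inserting the epenthetic vowel yields /w/ → /wɔ/, /j/ → /jɔ/, /w/ → /wɔ/, /ð/ → /ðɔ/.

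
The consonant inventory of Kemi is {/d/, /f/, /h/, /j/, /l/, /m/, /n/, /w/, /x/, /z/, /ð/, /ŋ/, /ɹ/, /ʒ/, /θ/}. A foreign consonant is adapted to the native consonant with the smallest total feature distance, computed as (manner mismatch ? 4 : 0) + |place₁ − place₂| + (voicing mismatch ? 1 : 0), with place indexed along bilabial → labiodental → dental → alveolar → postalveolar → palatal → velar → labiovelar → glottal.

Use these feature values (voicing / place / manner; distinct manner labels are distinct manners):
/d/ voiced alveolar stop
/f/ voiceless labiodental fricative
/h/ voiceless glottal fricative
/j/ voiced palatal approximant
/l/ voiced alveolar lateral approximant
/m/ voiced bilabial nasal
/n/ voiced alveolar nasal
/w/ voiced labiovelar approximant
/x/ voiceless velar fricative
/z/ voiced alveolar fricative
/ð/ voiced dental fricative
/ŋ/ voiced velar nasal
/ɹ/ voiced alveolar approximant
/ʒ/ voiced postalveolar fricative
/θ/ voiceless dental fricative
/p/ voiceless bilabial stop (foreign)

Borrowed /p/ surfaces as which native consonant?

/d/ is closest: same manner (stop), place distance 3 (bilabial→alveolar), voicing differs (+1); total 4. Next closest is /f/ at distance 5.

d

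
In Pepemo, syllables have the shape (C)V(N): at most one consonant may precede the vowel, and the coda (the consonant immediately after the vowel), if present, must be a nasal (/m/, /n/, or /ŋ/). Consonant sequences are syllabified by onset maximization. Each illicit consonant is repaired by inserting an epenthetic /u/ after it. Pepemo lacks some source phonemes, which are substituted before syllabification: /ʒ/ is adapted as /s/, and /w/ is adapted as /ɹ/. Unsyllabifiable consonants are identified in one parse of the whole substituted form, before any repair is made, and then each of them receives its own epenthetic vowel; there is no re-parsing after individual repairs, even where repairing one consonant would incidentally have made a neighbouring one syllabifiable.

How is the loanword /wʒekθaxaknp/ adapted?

Substitution: /w/ → /ɹ/, /ʒ/ → /s/, giving /ɹsekθaxaknp/.
The consonants /ɹ/, /k/, /k/, /n/, /p/ cannot be parsed into a legal (C)V(N) syllable (only a nasal (/m/, /n/, or /ŋ/) is licensed in coda position; onsets are limited to one consonant).
Inserting the epenthetic vowel yields /ɹ/ → /ɹu/, /k/ → /ku/, /k/ → /ku/, /n/ → /nu/, /p/ → /pu/.

ɹusekuθaxakunupu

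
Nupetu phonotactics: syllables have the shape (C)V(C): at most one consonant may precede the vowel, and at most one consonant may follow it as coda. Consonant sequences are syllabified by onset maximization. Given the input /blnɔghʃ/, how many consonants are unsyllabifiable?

Under (C)V(C), the unsyllabifiable consonants are /b/, /l/, /h/, /ʃ/ (at most one coda consonant is licensed; onsets are limited to one consonant).

4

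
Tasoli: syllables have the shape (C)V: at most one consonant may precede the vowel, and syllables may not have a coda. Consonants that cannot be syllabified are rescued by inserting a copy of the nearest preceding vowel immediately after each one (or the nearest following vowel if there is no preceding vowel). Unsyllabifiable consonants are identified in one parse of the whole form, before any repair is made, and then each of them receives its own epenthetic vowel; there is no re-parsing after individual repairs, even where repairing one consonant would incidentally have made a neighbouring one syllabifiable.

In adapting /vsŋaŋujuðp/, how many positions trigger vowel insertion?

4

The unsyllabifiable consonants are /v/, /s/, /ð/, /p/; each receives one epenthetic vowel.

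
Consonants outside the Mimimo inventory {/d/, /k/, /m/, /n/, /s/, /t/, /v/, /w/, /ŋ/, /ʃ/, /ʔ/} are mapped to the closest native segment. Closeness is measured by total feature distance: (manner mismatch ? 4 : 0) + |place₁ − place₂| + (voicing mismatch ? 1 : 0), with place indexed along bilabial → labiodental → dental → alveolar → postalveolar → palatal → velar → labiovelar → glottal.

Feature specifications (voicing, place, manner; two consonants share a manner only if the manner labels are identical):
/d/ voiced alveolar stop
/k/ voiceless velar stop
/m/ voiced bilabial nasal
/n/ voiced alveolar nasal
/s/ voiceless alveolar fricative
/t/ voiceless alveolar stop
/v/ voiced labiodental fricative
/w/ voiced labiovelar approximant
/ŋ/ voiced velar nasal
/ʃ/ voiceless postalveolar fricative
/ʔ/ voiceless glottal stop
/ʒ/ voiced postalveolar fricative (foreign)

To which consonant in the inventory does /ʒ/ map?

ʃ

/ʃ/ is closest: same manner (fricative), place distance 0 (postalveolar→postalveolar), voicing differs (+1); total 1. Next closest is /s/ at distance 2.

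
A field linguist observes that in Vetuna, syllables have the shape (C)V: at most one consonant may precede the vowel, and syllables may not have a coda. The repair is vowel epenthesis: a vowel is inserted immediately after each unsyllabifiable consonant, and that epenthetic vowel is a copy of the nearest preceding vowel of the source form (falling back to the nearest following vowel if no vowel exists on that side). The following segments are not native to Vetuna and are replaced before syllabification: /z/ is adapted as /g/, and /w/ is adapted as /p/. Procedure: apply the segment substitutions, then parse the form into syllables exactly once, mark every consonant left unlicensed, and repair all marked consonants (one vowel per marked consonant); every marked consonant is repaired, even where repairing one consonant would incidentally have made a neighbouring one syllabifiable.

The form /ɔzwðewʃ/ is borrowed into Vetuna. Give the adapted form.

Substitution: /z/ → /g/, /w/ → /p/, giving /ɔgpðepʃ/.
Under (C)V, the unsyllabifiable consonants are /g/, /p/, /p/, /ʃ/ (no codas are permitted; onsets are limited to one consonant).
Inserting the epenthetic vowel yields /g/ → /gɔ/, /p/ → /pɔ/, /p/ → /pe/, /ʃ/ → /ʃe/.

ɔgɔpɔðepeʃe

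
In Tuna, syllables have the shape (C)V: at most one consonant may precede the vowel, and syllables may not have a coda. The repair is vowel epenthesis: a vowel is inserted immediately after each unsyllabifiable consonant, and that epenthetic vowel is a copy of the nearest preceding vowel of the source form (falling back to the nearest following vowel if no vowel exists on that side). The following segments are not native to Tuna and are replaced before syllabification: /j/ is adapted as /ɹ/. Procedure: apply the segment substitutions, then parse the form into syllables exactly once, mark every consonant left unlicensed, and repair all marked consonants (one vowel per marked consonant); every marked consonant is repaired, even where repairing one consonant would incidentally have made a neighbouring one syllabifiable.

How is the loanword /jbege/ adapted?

ɹebege

Substitution: /j/ → /ɹ/, giving /ɹbege/.
Syllabifying with onset maximization leaves /ɹ/ stranded (no codas are permitted; onsets are limited to one consonant).
Each unlicensed consonant becomes the onset of a new syllable: /ɹ/ → /ɹe/.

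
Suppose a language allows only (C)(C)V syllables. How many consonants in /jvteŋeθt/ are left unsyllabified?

The consonants /j/, /θ/, /t/ cannot be parsed into a legal (C)(C)V syllable (no codas are permitted; onsets may contain at most 2 consonants).

3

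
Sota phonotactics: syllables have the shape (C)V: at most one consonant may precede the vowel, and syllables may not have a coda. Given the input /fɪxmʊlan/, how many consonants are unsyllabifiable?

The consonants /x/, /n/ cannot be parsed into a legal (C)V syllable (no codas are permitted; onsets are limited to one consonant).

2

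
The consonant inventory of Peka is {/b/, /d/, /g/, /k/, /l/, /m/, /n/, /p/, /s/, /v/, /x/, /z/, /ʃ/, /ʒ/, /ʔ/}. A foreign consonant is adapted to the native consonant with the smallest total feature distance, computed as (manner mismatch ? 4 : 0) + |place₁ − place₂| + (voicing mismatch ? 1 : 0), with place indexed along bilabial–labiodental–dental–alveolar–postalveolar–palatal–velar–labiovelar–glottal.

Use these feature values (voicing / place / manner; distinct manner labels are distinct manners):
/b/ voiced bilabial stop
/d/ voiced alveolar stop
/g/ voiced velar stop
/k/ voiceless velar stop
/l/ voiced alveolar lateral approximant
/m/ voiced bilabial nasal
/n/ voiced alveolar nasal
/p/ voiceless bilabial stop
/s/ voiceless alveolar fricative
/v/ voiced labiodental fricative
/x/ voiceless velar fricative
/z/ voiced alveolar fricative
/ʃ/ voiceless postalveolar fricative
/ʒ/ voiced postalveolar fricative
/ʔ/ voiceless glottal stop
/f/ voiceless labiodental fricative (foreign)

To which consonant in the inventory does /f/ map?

/v/ is closest: same manner (fricative), place distance 0 (labiodental→labiodental), voicing differs (+1); total 1. Next closest is /s/ at distance 2.

v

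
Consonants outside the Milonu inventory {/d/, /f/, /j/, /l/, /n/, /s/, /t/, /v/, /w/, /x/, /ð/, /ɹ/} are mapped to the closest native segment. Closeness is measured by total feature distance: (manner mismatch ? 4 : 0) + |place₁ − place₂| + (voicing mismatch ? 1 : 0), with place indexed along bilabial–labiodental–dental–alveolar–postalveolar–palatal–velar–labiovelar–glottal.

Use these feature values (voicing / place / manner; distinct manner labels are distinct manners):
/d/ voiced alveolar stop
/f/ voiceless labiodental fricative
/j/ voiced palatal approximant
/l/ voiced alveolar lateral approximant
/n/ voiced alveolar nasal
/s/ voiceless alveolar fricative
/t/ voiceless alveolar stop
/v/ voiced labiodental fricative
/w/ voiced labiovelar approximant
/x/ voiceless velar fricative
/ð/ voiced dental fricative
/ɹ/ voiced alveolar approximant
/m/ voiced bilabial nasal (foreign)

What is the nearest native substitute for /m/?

n

/n/ is closest: same manner (nasal), place distance 3 (bilabial→alveolar), same voicing; total 3. Next closest is /v/ at distance 5.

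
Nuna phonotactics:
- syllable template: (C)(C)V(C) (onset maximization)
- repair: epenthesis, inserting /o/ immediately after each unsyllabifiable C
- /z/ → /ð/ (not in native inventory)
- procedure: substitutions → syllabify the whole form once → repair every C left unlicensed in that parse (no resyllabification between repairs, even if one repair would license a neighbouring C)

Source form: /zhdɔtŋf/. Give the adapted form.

ðohdɔtŋofo

Substitution: /z/ → /ð/, giving /ðhdɔtŋf/.
The consonants /ð/, /ŋ/, /f/ cannot be parsed into a legal (C)(C)V(C) syllable (at most one coda consonant is licensed; onsets may contain at most 2 consonants).
Each unlicensed consonant becomes the onset of a new syllable: /ð/ → /ðo/, /ŋ/ → /ŋo/, /f/ → /fo/.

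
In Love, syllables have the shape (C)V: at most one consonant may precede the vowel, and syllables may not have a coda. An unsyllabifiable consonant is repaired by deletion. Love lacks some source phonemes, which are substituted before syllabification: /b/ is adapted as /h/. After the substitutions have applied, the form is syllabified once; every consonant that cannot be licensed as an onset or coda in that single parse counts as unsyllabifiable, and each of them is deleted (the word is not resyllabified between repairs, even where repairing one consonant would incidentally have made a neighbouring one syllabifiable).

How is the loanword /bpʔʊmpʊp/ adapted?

ʔʊpʊ

Substitution: /b/ → /h/, giving /hpʔʊmpʊp/.
The consonants /h/, /p/, /m/, /p/ cannot be parsed into a legal (C)V syllable (no codas are permitted; onsets are limited to one consonant).
Deleting the stranded consonants removes /h/, /p/, /m/, /p/.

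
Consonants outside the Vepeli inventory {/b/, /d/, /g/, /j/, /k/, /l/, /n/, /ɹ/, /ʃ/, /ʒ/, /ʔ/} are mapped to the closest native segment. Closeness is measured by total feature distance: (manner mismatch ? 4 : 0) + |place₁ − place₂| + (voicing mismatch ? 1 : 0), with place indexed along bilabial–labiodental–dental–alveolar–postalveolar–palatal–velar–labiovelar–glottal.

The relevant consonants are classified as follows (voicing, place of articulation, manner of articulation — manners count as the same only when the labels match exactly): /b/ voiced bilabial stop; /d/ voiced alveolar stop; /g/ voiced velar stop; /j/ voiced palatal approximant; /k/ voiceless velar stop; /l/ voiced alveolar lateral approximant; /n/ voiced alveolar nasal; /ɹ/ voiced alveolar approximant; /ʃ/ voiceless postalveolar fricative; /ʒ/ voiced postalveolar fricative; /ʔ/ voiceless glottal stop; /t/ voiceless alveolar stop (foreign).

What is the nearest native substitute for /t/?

d

/d/ is closest: same manner (stop), place distance 0 (alveolar→alveolar), voicing differs (+1); total 1. Next closest is /k/ at distance 3.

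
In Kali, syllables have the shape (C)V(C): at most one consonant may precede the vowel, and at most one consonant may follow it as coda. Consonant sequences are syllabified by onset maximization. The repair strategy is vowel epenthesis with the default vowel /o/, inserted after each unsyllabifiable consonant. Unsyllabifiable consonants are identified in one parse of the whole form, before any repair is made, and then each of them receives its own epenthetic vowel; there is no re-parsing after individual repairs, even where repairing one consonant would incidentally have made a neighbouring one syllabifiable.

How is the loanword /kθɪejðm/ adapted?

koθɪejðomo

Under (C)V(C), the unsyllabifiable consonants are /k/, /ð/, /m/ (at most one coda consonant is licensed; onsets are limited to one consonant).
Inserting the epenthetic vowel yields /k/ → /ko/, /ð/ → /ðo/, /m/ → /mo/.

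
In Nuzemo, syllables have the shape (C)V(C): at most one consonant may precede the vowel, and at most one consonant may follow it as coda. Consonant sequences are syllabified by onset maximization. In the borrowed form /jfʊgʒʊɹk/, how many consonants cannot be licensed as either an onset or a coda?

2

The consonants /j/, /k/ cannot be parsed into a legal (C)V(C) syllable (at most one coda consonant is licensed; onsets are limited to one consonant).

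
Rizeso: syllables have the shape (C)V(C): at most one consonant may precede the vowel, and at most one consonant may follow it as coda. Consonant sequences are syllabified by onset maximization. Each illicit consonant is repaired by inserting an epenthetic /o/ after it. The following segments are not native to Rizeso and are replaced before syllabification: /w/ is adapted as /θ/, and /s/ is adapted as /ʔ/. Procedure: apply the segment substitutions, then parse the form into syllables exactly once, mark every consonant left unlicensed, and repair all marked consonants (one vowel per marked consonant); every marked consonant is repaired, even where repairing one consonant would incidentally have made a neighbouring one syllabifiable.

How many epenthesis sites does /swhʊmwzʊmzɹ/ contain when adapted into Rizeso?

After substitution the input is /ʔθhʊmθzʊmzɹ/.
The unsyllabifiable consonants are /ʔ/, /θ/, /θ/, /z/, /ɹ/; each receives one epenthetic vowel.

5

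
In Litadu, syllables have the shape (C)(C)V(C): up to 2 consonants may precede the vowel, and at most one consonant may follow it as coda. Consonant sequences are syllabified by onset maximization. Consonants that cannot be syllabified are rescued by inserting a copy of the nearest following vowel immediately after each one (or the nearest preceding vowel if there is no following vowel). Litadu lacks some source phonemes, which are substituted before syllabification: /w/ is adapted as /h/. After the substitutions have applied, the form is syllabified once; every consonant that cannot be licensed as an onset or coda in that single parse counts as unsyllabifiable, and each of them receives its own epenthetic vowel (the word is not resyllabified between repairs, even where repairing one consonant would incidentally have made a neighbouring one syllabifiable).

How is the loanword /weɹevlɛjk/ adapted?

heɹevlɛjkɛ

Substitution: /w/ → /h/, giving /heɹevlɛjk/.
Syllabifying with onset maximization leaves /k/ stranded (at most one coda consonant is licensed; onsets may contain at most 2 consonants).
Epenthesis after each stranded consonant: /k/ → /kɛ/.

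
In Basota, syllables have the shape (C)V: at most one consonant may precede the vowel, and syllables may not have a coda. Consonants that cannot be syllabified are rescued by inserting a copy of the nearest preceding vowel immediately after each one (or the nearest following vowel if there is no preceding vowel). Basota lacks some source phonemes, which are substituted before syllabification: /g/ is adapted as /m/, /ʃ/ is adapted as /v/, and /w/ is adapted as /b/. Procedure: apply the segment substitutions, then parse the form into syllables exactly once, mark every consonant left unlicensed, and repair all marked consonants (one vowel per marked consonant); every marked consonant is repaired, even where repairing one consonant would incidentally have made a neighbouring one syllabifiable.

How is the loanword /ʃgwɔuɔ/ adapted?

vɔmɔbɔuɔ

Substitution: /ʃ/ → /v/, /g/ → /m/, /w/ → /b/, giving /vmbɔuɔ/.
Under (C)V, the unsyllabifiable consonants are /v/, /m/ (no codas are permitted; onsets are limited to one consonant).
Each unlicensed consonant becomes the onset of a new syllable: /v/ → /vɔ/, /m/ → /mɔ/.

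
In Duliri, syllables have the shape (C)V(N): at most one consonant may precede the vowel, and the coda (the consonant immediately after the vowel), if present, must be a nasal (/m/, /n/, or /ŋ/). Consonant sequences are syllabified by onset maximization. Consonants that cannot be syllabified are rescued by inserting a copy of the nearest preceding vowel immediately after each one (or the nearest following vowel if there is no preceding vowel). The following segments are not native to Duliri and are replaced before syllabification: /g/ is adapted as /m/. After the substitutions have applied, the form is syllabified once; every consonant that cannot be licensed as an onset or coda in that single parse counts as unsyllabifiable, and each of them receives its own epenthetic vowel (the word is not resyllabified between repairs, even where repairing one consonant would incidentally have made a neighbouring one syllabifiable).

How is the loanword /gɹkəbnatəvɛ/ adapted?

məɹəkəbənatəvɛ

Substitution: /g/ → /m/, giving /mɹkəbnatəvɛ/.
The consonants /m/, /ɹ/, /b/ cannot be parsed into a legal (C)V(N) syllable (only a nasal (/m/, /n/, or /ŋ/) is licensed in coda position; onsets are limited to one consonant).
Each unlicensed consonant becomes the onset of a new syllable: /m/ → /mə/, /ɹ/ → /ɹə/, /b/ → /bə/.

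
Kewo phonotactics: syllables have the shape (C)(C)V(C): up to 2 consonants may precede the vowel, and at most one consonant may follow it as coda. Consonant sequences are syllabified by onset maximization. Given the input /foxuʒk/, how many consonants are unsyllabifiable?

1

Syllabifying with onset maximization leaves /k/ stranded (at most one coda consonant is licensed; onsets may contain at most 2 consonants).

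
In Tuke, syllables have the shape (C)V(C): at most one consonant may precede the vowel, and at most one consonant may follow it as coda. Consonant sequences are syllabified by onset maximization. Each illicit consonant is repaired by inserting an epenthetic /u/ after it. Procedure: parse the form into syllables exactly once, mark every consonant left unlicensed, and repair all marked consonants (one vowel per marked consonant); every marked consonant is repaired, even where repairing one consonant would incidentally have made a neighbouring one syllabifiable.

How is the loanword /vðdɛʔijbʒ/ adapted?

vuðudɛʔijbuʒu

Under (C)V(C), the unsyllabifiable consonants are /v/, /ð/, /b/, /ʒ/ (at most one coda consonant is licensed; onsets are limited to one consonant).
Each unlicensed consonant becomes the onset of a new syllable: /v/ → /vu/, /ð/ → /ðu/, /b/ → /bu/, /ʒ/ → /ʒu/.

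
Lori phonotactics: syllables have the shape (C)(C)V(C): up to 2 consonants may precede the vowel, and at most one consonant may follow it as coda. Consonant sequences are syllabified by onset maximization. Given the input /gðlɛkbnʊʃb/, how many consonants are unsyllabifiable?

2

Syllabifying with onset maximization leaves /g/, /b/ stranded (at most one coda consonant is licensed; onsets may contain at most 2 consonants).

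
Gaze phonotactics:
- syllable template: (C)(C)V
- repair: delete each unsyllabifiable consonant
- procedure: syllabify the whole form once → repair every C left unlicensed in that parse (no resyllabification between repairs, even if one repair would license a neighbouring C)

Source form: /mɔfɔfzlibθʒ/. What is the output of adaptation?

Syllabifying with onset maximization leaves /f/, /b/, /θ/, /ʒ/ stranded (no codas are permitted; onsets may contain at most 2 consonants).
Each unlicensed consonant is deleted: /f/, /b/, /θ/, /ʒ/.

mɔfɔzli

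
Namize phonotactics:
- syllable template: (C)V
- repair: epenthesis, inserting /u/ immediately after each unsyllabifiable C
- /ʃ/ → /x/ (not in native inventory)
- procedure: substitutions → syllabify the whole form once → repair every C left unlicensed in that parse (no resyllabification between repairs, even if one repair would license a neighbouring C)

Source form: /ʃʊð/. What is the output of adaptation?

Substitution: /ʃ/ → /x/, giving /xʊð/.
The consonants /ð/ cannot be parsed into a legal (C)V syllable (no codas are permitted; onsets are limited to one consonant).
Epenthesis after each stranded consonant: /ð/ → /ðu/.

xʊðu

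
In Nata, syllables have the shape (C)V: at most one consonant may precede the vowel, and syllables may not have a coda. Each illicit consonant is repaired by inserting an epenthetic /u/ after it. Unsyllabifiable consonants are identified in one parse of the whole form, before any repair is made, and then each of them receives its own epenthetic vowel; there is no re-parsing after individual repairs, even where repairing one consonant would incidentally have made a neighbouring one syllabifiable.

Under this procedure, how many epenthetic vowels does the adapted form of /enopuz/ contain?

1

The unsyllabifiable consonants are /z/; each receives one epenthetic vowel.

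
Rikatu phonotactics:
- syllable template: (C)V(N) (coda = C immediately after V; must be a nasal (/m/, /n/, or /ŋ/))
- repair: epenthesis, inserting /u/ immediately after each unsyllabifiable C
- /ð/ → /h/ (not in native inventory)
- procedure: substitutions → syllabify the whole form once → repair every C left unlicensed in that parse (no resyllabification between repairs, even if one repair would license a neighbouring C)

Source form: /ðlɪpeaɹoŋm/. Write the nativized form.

Substitution: /ð/ → /h/, giving /hlɪpeaɹoŋm/.
The consonants /h/, /m/ cannot be parsed into a legal (C)V(N) syllable (only a nasal (/m/, /n/, or /ŋ/) is licensed in coda position; onsets are limited to one consonant).
Each unlicensed consonant becomes the onset of a new syllable: /h/ → /hu/, /m/ → /mu/.

hulɪpeaɹoŋmu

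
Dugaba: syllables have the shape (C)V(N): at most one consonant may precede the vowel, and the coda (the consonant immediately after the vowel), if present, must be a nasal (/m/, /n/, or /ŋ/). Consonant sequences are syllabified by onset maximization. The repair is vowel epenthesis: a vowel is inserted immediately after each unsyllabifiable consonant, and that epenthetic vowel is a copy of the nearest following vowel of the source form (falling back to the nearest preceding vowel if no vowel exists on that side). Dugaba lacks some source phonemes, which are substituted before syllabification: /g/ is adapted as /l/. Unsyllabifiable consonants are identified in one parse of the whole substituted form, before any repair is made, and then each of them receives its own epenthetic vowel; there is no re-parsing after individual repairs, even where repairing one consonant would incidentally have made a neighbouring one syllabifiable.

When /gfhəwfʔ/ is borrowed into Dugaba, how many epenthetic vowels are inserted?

5

After substitution the input is /lfhəwfʔ/.
The unsyllabifiable consonants are /l/, /f/, /w/, /f/, /ʔ/; each receives one epenthetic vowel.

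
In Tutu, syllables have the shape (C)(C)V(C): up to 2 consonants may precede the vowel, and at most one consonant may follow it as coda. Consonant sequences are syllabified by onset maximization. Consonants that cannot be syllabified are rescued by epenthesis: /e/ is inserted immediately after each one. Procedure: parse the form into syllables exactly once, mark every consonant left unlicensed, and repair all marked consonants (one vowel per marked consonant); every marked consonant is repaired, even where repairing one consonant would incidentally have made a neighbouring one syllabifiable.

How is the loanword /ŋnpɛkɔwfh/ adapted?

Syllabifying with onset maximization leaves /ŋ/, /f/, /h/ stranded (at most one coda consonant is licensed; onsets may contain at most 2 consonants).
Each unlicensed consonant becomes the onset of a new syllable: /ŋ/ → /ŋe/, /f/ → /fe/, /h/ → /he/.

ŋenpɛkɔwfehe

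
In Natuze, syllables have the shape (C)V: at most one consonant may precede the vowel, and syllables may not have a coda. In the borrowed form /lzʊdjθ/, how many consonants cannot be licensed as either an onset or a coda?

The consonants /l/, /d/, /j/, /θ/ cannot be parsed into a legal (C)V syllable (no codas are permitted; onsets are limited to one consonant).

4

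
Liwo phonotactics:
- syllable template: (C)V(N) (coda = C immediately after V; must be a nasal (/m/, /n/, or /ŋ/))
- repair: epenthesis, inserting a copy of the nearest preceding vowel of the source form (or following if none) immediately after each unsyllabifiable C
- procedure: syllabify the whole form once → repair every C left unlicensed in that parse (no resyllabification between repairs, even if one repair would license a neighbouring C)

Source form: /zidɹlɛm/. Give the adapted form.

zidiɹilɛm

Under (C)V(N), the unsyllabifiable consonants are /d/, /ɹ/ (only a nasal (/m/, /n/, or /ŋ/) is licensed in coda position; onsets are limited to one consonant).
Epenthesis after each stranded consonant: /d/ → /di/, /ɹ/ → /ɹi/.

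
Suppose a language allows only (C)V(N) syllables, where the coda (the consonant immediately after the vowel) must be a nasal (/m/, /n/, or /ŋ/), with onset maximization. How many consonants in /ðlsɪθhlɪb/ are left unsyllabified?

Syllabifying with onset maximization leaves /ð/, /l/, /θ/, /h/, /b/ stranded (only a nasal (/m/, /n/, or /ŋ/) is licensed in coda position; onsets are limited to one consonant).

5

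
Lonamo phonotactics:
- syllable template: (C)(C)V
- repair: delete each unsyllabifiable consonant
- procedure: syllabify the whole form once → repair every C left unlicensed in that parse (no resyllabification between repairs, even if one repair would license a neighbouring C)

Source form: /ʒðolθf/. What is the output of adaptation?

Under (C)(C)V, the unsyllabifiable consonants are /l/, /θ/, /f/ (no codas are permitted; onsets may contain at most 2 consonants).
Each unlicensed consonant is deleted: /l/, /θ/, /f/.

ʒðo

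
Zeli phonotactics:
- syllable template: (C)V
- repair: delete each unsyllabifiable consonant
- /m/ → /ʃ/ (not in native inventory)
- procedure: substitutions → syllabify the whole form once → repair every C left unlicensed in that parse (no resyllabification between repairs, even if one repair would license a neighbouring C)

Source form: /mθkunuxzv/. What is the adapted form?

Substitution: /m/ → /ʃ/, giving /ʃθkunuxzv/.
The consonants /ʃ/, /θ/, /x/, /z/, /v/ cannot be parsed into a legal (C)V syllable (no codas are permitted; onsets are limited to one consonant).
Deleting the stranded consonants removes /ʃ/, /θ/, /x/, /z/, /v/.

kunu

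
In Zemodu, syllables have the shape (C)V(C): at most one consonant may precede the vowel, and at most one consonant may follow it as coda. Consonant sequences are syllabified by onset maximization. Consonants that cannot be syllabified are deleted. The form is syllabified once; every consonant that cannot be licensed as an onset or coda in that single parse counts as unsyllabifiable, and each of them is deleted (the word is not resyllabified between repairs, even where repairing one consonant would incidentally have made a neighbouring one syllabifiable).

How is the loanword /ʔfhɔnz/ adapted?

Under (C)V(C), the unsyllabifiable consonants are /ʔ/, /f/, /z/ (at most one coda consonant is licensed; onsets are limited to one consonant).
Each unlicensed consonant is deleted: /ʔ/, /f/, /z/.

hɔn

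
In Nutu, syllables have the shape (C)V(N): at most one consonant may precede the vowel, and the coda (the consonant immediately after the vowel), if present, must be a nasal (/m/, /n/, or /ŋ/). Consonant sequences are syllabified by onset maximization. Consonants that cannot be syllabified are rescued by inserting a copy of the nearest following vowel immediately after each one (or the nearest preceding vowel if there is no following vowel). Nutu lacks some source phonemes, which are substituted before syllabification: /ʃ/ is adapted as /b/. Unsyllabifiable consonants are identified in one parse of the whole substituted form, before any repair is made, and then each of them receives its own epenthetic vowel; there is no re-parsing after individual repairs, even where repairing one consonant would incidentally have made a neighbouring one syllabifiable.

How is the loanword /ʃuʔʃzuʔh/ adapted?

Substitution: /ʃ/ → /b/, giving /buʔbzuʔh/.
Under (C)V(N), the unsyllabifiable consonants are /ʔ/, /b/, /ʔ/, /h/ (only a nasal (/m/, /n/, or /ŋ/) is licensed in coda position; onsets are limited to one consonant).
Inserting the epenthetic vowel yields /ʔ/ → /ʔu/, /b/ → /bu/, /ʔ/ → /ʔu/, /h/ → /hu/.

buʔubuzuʔuhu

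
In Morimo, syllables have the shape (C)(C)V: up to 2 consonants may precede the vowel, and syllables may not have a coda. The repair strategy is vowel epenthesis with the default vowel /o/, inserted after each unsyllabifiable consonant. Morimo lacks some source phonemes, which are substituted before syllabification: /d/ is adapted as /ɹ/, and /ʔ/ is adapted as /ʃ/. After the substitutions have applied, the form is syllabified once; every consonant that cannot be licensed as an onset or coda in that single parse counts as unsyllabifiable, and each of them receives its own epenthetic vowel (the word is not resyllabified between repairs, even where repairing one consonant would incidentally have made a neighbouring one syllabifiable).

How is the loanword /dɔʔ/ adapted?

Substitution: /d/ → /ɹ/, /ʔ/ → /ʃ/, giving /ɹɔʃ/.
The consonants /ʃ/ cannot be parsed into a legal (C)(C)V syllable (no codas are permitted; onsets may contain at most 2 consonants).
Inserting the epenthetic vowel yields /ʃ/ → /ʃo/.

ɹɔʃo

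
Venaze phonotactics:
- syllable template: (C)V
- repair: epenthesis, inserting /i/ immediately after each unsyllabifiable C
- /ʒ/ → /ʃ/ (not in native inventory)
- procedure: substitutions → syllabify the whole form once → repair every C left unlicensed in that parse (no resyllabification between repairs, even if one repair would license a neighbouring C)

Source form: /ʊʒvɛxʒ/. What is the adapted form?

Substitution: /ʒ/ → /ʃ/, giving /ʊʃvɛxʃ/.
Syllabifying with onset maximization leaves /ʃ/, /x/, /ʃ/ stranded (no codas are permitted; onsets are limited to one consonant).
Inserting the epenthetic vowel yields /ʃ/ → /ʃi/, /x/ → /xi/, /ʃ/ → /ʃi/.

ʊʃivɛxiʃi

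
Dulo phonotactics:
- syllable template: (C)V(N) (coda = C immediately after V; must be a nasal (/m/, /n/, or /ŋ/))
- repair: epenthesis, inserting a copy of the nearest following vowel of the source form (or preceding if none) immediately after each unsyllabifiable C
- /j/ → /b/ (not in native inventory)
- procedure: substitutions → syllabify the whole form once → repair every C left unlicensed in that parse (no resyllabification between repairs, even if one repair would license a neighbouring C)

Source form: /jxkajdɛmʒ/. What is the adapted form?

Substitution: /j/ → /b/, giving /bxkabdɛmʒ/.
Syllabifying with onset maximization leaves /b/, /x/, /b/, /ʒ/ stranded (only a nasal (/m/, /n/, or /ŋ/) is licensed in coda position; onsets are limited to one consonant).
Inserting the epenthetic vowel yields /b/ → /ba/, /x/ → /xa/, /b/ → /bɛ/, /ʒ/ → /ʒɛ/.

baxakabɛdɛmʒɛ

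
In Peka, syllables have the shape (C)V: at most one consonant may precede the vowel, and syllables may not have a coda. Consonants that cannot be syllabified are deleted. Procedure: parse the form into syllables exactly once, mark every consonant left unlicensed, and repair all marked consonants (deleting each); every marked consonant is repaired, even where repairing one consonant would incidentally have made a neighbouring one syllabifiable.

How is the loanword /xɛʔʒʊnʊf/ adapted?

The consonants /ʔ/, /f/ cannot be parsed into a legal (C)V syllable (no codas are permitted; onsets are limited to one consonant).
Deletion applies to /ʔ/, /f/.

xɛʒʊnʊ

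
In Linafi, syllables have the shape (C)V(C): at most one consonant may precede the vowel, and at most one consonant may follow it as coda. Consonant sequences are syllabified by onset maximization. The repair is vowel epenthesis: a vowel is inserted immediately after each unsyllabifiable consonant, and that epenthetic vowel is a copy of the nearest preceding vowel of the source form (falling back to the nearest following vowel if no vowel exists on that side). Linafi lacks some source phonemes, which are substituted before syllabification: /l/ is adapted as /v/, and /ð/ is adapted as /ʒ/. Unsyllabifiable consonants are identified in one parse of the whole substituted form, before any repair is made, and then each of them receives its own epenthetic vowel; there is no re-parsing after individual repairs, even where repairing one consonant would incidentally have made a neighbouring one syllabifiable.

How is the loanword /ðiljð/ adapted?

ʒivjiʒi

Substitution: /ð/ → /ʒ/, /l/ → /v/, giving /ʒivjʒ/.
Syllabifying with onset maximization leaves /j/, /ʒ/ stranded (at most one coda consonant is licensed; onsets are limited to one consonant).
Each unlicensed consonant becomes the onset of a new syllable: /j/ → /ji/, /ʒ/ → /ʒi/.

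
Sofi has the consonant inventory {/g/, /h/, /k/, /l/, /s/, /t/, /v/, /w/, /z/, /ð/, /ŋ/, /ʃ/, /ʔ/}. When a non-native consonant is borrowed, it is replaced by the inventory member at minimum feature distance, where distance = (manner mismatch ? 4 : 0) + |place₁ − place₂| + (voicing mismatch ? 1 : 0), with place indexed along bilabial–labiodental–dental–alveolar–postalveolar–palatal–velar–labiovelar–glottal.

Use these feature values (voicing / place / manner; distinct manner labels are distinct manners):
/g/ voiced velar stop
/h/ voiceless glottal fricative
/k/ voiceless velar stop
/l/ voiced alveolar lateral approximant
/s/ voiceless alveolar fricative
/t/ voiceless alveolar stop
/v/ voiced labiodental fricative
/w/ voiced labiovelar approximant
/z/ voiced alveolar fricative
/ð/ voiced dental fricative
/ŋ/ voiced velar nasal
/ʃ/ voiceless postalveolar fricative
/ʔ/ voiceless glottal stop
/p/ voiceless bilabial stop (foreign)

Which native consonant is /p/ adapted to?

t

/t/ is closest: same manner (stop), place distance 3 (bilabial→alveolar), same voicing; total 3. Next closest is /k/ at distance 6.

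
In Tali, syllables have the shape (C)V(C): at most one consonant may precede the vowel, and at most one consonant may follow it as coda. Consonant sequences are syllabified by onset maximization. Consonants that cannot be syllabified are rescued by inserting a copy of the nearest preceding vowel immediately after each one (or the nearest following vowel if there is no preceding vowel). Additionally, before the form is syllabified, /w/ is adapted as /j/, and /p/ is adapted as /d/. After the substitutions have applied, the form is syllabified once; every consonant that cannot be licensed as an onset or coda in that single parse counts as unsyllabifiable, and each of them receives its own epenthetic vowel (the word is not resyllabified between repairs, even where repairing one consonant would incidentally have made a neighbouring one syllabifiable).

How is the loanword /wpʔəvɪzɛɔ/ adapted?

jədəʔəvɪzɛɔ

Substitution: /w/ → /j/, /p/ → /d/, giving /jdʔəvɪzɛɔ/.
The consonants /j/, /d/ cannot be parsed into a legal (C)V(C) syllable (at most one coda consonant is licensed; onsets are limited to one consonant).
Inserting the epenthetic vowel yields /j/ → /jə/, /d/ → /də/.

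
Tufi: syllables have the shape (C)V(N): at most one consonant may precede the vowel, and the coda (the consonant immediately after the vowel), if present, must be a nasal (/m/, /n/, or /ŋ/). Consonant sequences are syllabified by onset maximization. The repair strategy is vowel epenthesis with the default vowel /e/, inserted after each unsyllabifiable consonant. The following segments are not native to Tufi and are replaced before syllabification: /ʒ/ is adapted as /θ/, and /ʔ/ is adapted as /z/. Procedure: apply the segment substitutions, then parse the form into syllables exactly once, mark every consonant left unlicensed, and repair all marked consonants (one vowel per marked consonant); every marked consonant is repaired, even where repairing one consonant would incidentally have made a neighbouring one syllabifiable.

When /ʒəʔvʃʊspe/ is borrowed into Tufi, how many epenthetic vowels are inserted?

3

After substitution the input is /θəzvʃʊspe/.
The unsyllabifiable consonants are /z/, /v/, /s/; each receives one epenthetic vowel.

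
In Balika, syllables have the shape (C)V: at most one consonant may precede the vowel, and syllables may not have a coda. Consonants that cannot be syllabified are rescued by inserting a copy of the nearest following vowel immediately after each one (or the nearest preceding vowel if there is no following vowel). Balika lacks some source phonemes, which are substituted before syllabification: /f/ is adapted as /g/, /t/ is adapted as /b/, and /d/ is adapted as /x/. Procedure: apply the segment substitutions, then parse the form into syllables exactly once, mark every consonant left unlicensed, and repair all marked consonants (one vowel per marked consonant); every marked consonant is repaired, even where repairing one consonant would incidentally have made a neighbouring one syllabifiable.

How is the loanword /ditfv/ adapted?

xibigivi

Substitution: /d/ → /x/, /t/ → /b/, /f/ → /g/, giving /xibgv/.
The consonants /b/, /g/, /v/ cannot be parsed into a legal (C)V syllable (no codas are permitted; onsets are limited to one consonant).
Each unlicensed consonant becomes the onset of a new syllable: /b/ → /bi/, /g/ → /gi/, /v/ → /vi/.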